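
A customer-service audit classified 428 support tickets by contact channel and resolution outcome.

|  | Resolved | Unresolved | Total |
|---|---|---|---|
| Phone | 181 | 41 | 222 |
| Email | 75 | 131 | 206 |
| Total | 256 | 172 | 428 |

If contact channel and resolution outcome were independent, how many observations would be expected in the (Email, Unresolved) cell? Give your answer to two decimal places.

Row total (Email) = 206; column total (Unresolved) = 172; grand total N = 428.
Expected count = (row total × column total) / N = 206 × 172 / 428 = 82.79.

82.79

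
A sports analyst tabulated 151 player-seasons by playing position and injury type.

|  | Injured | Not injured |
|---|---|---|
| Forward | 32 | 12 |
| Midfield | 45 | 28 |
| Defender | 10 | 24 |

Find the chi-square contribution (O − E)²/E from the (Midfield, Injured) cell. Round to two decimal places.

0.21

Row total (Midfield) = 73; column total (Injured) = 87; N = 151.
Expected count E = 73 × 87 / 151 = 42.060.
Contribution = (O − E)²/E = (45 − 42.060)² / 42.060 = 0.21.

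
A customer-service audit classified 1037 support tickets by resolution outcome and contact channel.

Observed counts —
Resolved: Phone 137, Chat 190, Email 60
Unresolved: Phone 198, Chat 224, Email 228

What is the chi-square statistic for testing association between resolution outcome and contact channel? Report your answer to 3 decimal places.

48.306

Row totals: 387, 650. Column totals: 335, 414, 288. Grand total N = 1037.
Expected counts (row total × column total / N):
  Resolved, Phone: 387×335/1037 = 125.0193
  Resolved, Chat: 387×414/1037 = 154.5014
  Resolved, Email: 387×288/1037 = 107.4793
  Unresolved, Phone: 650×335/1037 = 209.9807
  Unresolved, Chat: 650×414/1037 = 259.4986
  Unresolved, Email: 650×288/1037 = 180.5207
Contributions (O − E)²/E:
  (137 − 125.0193)²/125.0193 = 1.1481
  (190 − 154.5014)²/154.5014 = 8.1562
  (60 − 107.4793)²/107.4793 = 20.9741
  (198 − 209.9807)²/209.9807 = 0.6836
  (224 − 259.4986)²/259.4986 = 4.8561
  (228 − 180.5207)²/180.5207 = 12.4877
χ² = 1.1481 + 8.1562 + 20.9741 + 0.6836 + 4.8561 + 12.4877 = 48.306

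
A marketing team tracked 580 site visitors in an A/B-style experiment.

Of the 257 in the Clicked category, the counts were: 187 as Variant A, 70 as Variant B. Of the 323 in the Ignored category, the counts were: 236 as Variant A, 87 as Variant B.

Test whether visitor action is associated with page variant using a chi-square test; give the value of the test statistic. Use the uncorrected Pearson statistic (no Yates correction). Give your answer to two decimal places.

0.01

Row totals: 257, 323. Column totals: 423, 157. Grand total N = 580.
Expected counts (row total × column total / N):
  Clicked, Variant A: 257×423/580 = 187.433
  Clicked, Variant B: 257×157/580 = 69.567
  Ignored, Variant A: 323×423/580 = 235.567
  Ignored, Variant B: 323×157/580 = 87.433
Contributions (O − E)²/E:
  (187 − 187.433)²/187.433 = 0.0010
  (70 − 69.567)²/69.567 = 0.0027
  (236 − 235.567)²/235.567 = 0.0008
  (87 − 87.433)²/87.433 = 0.0021
χ² = 0.0010 + 0.0027 + 0.0008 + 0.0021 = 0.01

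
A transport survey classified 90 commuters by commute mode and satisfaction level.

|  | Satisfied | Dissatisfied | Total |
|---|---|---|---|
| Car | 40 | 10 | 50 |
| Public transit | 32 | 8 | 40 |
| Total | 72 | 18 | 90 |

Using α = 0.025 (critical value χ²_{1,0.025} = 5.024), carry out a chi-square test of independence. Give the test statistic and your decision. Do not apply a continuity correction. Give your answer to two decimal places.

Grand total N = 90.
Expected counts (row total × column total / N):
  Car, Satisfied: 50×72/90 = 40.000
  Car, Dissatisfied: 50×18/90 = 10.000
  Public transit, Satisfied: 40×72/90 = 32.000
  Public transit, Dissatisfied: 40×18/90 = 8.000
Contributions (O − E)²/E:
  (40 − 40.000)²/40.000 = 0.0000
  (10 − 10.000)²/10.000 = 0.0000
  (32 − 32.000)²/32.000 = 0.0000
  (8 − 8.000)²/8.000 = 0.0000
χ² = 0.0000 + 0.0000 + 0.0000 + 0.0000 = 0.00
df = (2−1)(2−1) = 1. Since 0.00 < 5.024, fail to reject the null hypothesis of independence at α = 0.025.

0.00; fail to reject H₀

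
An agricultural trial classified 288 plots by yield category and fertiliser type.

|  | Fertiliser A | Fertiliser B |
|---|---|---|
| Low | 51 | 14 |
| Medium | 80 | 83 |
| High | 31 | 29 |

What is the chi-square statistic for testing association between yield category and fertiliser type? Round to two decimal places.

16.95

Row totals: 65, 163, 60. Column totals: 162, 126. Grand total N = 288.
Expected counts (row total × column total / N):
  Low, Fertiliser A: 65×162/288 = 36.562
  Low, Fertiliser B: 65×126/288 = 28.438
  Medium, Fertiliser A: 163×162/288 = 91.688
  Medium, Fertiliser B: 163×126/288 = 71.312
  High, Fertiliser A: 60×162/288 = 33.750
  High, Fertiliser B: 60×126/288 = 26.250
Contributions (O − E)²/E:
  (51 − 36.562)²/36.562 = 5.7014
  (14 − 28.438)²/28.438 = 7.3302
  (80 − 91.688)²/91.688 = 1.4899
  (83 − 71.312)²/71.312 = 1.9157
  (31 − 33.750)²/33.750 = 0.2241
  (29 − 26.250)²/26.250 = 0.2881
χ² = 5.7014 + 7.3302 + 1.4899 + 1.9157 + 0.2241 + 0.2881 = 16.95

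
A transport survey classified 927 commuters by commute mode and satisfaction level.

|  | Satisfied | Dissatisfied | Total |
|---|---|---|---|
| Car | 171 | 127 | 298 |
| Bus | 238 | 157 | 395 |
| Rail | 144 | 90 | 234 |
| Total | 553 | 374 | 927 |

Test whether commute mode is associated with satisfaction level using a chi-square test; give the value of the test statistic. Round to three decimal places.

Grand total N = 927.
Expected counts (row total × column total / N):
  Car, Satisfied: 298×553/927 = 177.7713
  Car, Dissatisfied: 298×374/927 = 120.2287
  Bus, Satisfied: 395×553/927 = 235.6365
  Bus, Dissatisfied: 395×374/927 = 159.3635
  Rail, Satisfied: 234×553/927 = 139.5922
  Rail, Dissatisfied: 234×374/927 = 94.4078
Contributions (O − E)²/E:
  (171 − 177.7713)²/177.7713 = 0.2579
  (127 − 120.2287)²/120.2287 = 0.3814
  (238 − 235.6365)²/235.6365 = 0.0237
  (157 − 159.3635)²/159.3635 = 0.0351
  (144 − 139.5922)²/139.5922 = 0.1392
  (90 − 94.4078)²/94.4078 = 0.2058
χ² = 0.2579 + 0.3814 + 0.0237 + 0.0351 + 0.1392 + 0.2058 = 1.043

1.043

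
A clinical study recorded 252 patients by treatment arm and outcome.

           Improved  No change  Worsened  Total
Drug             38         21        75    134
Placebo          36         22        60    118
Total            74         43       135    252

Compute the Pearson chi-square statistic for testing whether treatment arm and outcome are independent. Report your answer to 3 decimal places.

0.731

Grand total N = 252.
Expected counts (row total × column total / N):
  Drug, Improved: 134×74/252 = 39.3492
  Drug, No change: 134×43/252 = 22.8651
  Drug, Worsened: 134×135/252 = 71.7857
  Placebo, Improved: 118×74/252 = 34.6508
  Placebo, No change: 118×43/252 = 20.1349
  Placebo, Worsened: 118×135/252 = 63.2143
Contributions (O − E)²/E:
  (38 − 39.3492)²/39.3492 = 0.0463
  (21 − 22.8651)²/22.8651 = 0.1521
  (75 − 71.7857)²/71.7857 = 0.1439
  (36 − 34.6508)²/34.6508 = 0.0525
  (22 − 20.1349)²/20.1349 = 0.1728
  (60 − 63.2143)²/63.2143 = 0.1634
χ² = 0.0463 + 0.1521 + 0.1439 + 0.0525 + 0.1728 + 0.1634 = 0.731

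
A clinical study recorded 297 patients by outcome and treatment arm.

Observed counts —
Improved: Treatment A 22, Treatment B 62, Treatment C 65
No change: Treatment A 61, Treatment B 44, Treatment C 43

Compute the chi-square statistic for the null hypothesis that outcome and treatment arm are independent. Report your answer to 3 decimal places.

Row totals: 149, 148. Column totals: 83, 106, 108. Grand total N = 297.
Expected counts (row total × column total / N):
  Improved, Treatment A: 149×83/297 = 41.6397
  Improved, Treatment B: 149×106/297 = 53.1785
  Improved, Treatment C: 149×108/297 = 54.1818
  No change, Treatment A: 148×83/297 = 41.3603
  No change, Treatment B: 148×106/297 = 52.8215
  No change, Treatment C: 148×108/297 = 53.8182
Contributions (O − E)²/E:
  (22 − 41.6397)²/41.6397 = 9.2632
  (62 − 53.1785)²/53.1785 = 1.4634
  (65 − 54.1818)²/54.1818 = 2.1600
  (61 − 41.3603)²/41.3603 = 9.3258
  (44 − 52.8215)²/52.8215 = 1.4732
  (43 − 53.8182)²/53.8182 = 2.1746
χ² = 9.2632 + 1.4634 + 2.1600 + 9.3258 + 1.4732 + 2.1746 = 25.860

25.860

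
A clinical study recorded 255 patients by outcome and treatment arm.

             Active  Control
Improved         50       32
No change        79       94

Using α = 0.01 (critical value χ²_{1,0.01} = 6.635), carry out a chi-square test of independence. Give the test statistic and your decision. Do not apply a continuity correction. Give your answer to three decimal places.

5.217; fail to reject H₀

Row totals: 82, 173. Column totals: 129, 126. Grand total N = 255.
Expected counts (row total × column total / N):
  Improved, Active: 82×129/255 = 41.4824
  Improved, Control: 82×126/255 = 40.5176
  No change, Active: 173×129/255 = 87.5176
  No change, Control: 173×126/255 = 85.4824
Contributions (O − E)²/E:
  (50 − 41.4824)²/41.4824 = 1.7489
  (32 − 40.5176)²/40.5176 = 1.7906
  (79 − 87.5176)²/87.5176 = 0.8290
  (94 − 85.4824)²/85.4824 = 0.8487
χ² = 1.7489 + 1.7906 + 0.8290 + 0.8487 = 5.217
df = (2−1)(2−1) = 1. Since 5.217 < 6.635, fail to reject the null hypothesis of independence at α = 0.01.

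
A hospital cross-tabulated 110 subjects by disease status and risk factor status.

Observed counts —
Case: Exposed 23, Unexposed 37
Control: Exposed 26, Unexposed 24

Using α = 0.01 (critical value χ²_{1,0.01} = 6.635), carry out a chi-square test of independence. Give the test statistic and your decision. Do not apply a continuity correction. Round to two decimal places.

Row totals: 60, 50. Column totals: 49, 61. Grand total N = 110.
Expected counts (row total × column total / N):
  Case, Exposed: 60×49/110 = 26.727
  Case, Unexposed: 60×61/110 = 33.273
  Control, Exposed: 50×49/110 = 22.273
  Control, Unexposed: 50×61/110 = 27.727
Contributions (O − E)²/E:
  (23 − 26.727)²/26.727 = 0.5197
  (37 − 33.273)²/33.273 = 0.4175
  (26 − 22.273)²/22.273 = 0.6236
  (24 − 27.727)²/27.727 = 0.5010
χ² = 0.5197 + 0.4175 + 0.6236 + 0.5010 = 2.06
df = (2−1)(2−1) = 1. Since 2.06 < 6.635, fail to reject the null hypothesis of independence at α = 0.01.

2.06; fail to reject H₀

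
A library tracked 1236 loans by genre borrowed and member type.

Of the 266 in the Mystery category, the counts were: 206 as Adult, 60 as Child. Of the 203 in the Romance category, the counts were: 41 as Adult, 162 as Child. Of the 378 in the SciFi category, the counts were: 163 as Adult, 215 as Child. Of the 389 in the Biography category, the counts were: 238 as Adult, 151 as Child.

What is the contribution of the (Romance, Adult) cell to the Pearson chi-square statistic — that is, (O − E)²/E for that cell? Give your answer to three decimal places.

Row total (Romance) = 203; column total (Adult) = 648; N = 1236.
Expected count E = 203 × 648 / 1236 = 106.4272.
Contribution = (O − E)²/E = (41 − 106.4272)² / 106.4272 = 40.222.

40.222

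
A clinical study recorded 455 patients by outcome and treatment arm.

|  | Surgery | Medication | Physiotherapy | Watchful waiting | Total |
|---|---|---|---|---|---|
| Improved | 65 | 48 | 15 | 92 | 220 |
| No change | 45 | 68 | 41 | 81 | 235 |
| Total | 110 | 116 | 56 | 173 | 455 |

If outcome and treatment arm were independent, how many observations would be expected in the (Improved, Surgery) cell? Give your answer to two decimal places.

53.19

Row total (Improved) = 220; column total (Surgery) = 110; grand total N = 455.
Expected count = (row total × column total) / N = 220 × 110 / 455 = 53.19.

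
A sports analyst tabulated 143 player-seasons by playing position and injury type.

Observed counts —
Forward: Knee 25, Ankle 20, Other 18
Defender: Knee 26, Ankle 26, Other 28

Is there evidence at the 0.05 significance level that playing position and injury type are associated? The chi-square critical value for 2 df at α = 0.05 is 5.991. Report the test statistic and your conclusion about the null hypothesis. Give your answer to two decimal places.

Row totals: 63, 80. Column totals: 51, 46, 46. Grand total N = 143.
Expected counts (row total × column total / N):
  Forward, Knee: 63×51/143 = 22.469
  Forward, Ankle: 63×46/143 = 20.266
  Forward, Other: 63×46/143 = 20.266
  Defender, Knee: 80×51/143 = 28.531
  Defender, Ankle: 80×46/143 = 25.734
  Defender, Other: 80×46/143 = 25.734
Contributions (O − E)²/E:
  (25 − 22.469)²/22.469 = 0.2851
  (20 − 20.266)²/20.266 = 0.0035
  (18 − 20.266)²/20.266 = 0.2534
  (26 − 28.531)²/28.531 = 0.2245
  (26 − 25.734)²/25.734 = 0.0027
  (28 − 25.734)²/25.734 = 0.1995
χ² = 0.2851 + 0.0035 + 0.2534 + 0.2245 + 0.0027 + 0.1995 = 0.97
df = (2−1)(3−1) = 2. Since 0.97 < 5.991, fail to reject the null hypothesis of independence at α = 0.05.

0.97; fail to reject H₀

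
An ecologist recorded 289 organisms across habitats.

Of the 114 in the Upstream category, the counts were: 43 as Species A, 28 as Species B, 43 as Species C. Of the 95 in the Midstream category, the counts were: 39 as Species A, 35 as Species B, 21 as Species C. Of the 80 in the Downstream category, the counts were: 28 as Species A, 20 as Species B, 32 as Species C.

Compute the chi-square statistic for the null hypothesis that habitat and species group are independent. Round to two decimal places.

9.01

Row totals: 114, 95, 80. Column totals: 110, 83, 96. Grand total N = 289.
Expected counts (row total × column total / N):
  Upstream, Species A: 114×110/289 = 43.391
  Upstream, Species B: 114×83/289 = 32.740
  Upstream, Species C: 114×96/289 = 37.869
  Midstream, Species A: 95×110/289 = 36.159
  Midstream, Species B: 95×83/289 = 27.284
  Midstream, Species C: 95×96/289 = 31.557
  Downstream, Species A: 80×110/289 = 30.450
  Downstream, Species B: 80×83/289 = 22.976
  Downstream, Species C: 80×96/289 = 26.574
Contributions (O − E)²/E:
  (43 − 43.391)²/43.391 = 0.0035
  (28 − 32.740)²/32.740 = 0.6862
  (43 − 37.869)²/37.869 = 0.6952
  (39 − 36.159)²/36.159 = 0.2232
  (35 − 27.284)²/27.284 = 2.1821
  (21 − 31.557)²/31.557 = 3.5317
  (28 − 30.450)²/30.450 = 0.1971
  (20 − 22.976)²/22.976 = 0.3855
  (32 − 26.574)²/26.574 = 1.1079
χ² = 0.0035 + 0.6862 + 0.6952 + 0.2232 + 2.1821 + 3.5317 + 0.1971 + 0.3855 + 1.1079 = 9.01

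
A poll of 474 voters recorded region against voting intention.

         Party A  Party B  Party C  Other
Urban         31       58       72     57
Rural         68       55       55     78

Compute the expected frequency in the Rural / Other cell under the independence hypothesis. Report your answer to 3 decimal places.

Row total (Rural) = 256; column total (Other) = 135; grand total N = 474.
Expected count = (row total × column total) / N = 256 × 135 / 474 = 72.911.

72.911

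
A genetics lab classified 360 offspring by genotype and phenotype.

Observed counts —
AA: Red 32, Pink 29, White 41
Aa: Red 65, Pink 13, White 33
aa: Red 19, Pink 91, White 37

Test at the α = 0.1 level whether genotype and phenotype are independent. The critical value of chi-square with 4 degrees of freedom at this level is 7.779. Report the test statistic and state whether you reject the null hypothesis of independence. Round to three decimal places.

91.297; reject H₀

Row totals: 102, 111, 147. Column totals: 116, 133, 111. Grand total N = 360.
Expected counts (row total × column total / N):
  AA, Red: 102×116/360 = 32.8667
  AA, Pink: 102×133/360 = 37.6833
  AA, White: 102×111/360 = 31.4500
  Aa, Red: 111×116/360 = 35.7667
  Aa, Pink: 111×133/360 = 41.0083
  Aa, White: 111×111/360 = 34.2250
  aa, Red: 147×116/360 = 47.3667
  aa, Pink: 147×133/360 = 54.3083
  aa, White: 147×111/360 = 45.3250
Contributions (O − E)²/E:
  (32 − 32.8667)²/32.8667 = 0.0229
  (29 − 37.6833)²/37.6833 = 2.0009
  (41 − 31.4500)²/31.4500 = 2.8999
  (65 − 35.7667)²/35.7667 = 23.8933
  (13 − 41.0083)²/41.0083 = 19.1294
  (33 − 34.2250)²/34.2250 = 0.0438
  (19 − 47.3667)²/47.3667 = 16.9881
  (91 − 54.3083)²/54.3083 = 24.7896
  (37 − 45.3250)²/45.3250 = 1.5291
χ² = 0.0229 + 2.0009 + 2.8999 + 23.8933 + 19.1294 + 0.0438 + 16.9881 + 24.7896 + 1.5291 = 91.297
df = (3−1)(3−1) = 4. Since 91.297 > 7.779, reject the null hypothesis of independence at α = 0.1.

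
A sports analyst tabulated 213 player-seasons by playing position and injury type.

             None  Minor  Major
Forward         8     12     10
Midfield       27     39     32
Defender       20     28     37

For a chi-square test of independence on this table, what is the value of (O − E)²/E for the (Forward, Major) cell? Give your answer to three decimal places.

Row total (Forward) = 30; column total (Major) = 79; N = 213.
Expected count E = 30 × 79 / 213 = 11.1268.
Contribution = (O − E)²/E = (10 − 11.1268)² / 11.1268 = 0.114.

0.114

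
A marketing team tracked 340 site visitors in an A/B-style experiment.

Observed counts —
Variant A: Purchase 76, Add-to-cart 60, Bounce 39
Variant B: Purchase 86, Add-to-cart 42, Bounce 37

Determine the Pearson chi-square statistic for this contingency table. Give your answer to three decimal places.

Row totals: 175, 165. Column totals: 162, 102, 76. Grand total N = 340.
Expected counts (row total × column total / N):
  Variant A, Purchase: 175×162/340 = 83.3824
  Variant A, Add-to-cart: 175×102/340 = 52.5000
  Variant A, Bounce: 175×76/340 = 39.1176
  Variant B, Purchase: 165×162/340 = 78.6176
  Variant B, Add-to-cart: 165×102/340 = 49.5000
  Variant B, Bounce: 165×76/340 = 36.8824
Contributions (O − E)²/E:
  (76 − 83.3824)²/83.3824 = 0.6536
  (60 − 52.5000)²/52.5000 = 1.0714
  (39 − 39.1176)²/39.1176 = 0.0004
  (86 − 78.6176)²/78.6176 = 0.6932
  (42 − 49.5000)²/49.5000 = 1.1364
  (37 − 36.8824)²/36.8824 = 0.0004
χ² = 0.6536 + 1.0714 + 0.0004 + 0.6932 + 1.1364 + 0.0004 = 3.555

3.555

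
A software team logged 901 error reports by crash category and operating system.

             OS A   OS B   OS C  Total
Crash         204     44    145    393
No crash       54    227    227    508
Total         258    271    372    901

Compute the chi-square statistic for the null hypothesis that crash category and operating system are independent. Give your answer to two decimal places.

217.73

Grand total N = 901.
Expected counts (row total × column total / N):
  Crash, OS A: 393×258/901 = 112.535
  Crash, OS B: 393×271/901 = 118.205
  Crash, OS C: 393×372/901 = 162.260
  No crash, OS A: 508×258/901 = 145.465
  No crash, OS B: 508×271/901 = 152.795
  No crash, OS C: 508×372/901 = 209.740
Contributions (O − E)²/E:
  (204 − 112.535)²/112.535 = 74.3399
  (44 − 118.205)²/118.205 = 46.5833
  (145 − 162.260)²/162.260 = 1.8360
  (54 − 145.465)²/145.465 = 57.5111
  (227 − 152.795)²/152.795 = 36.0377
  (227 − 209.740)²/209.740 = 1.4204
χ² = 74.3399 + 46.5833 + 1.8360 + 57.5111 + 36.0377 + 1.4204 = 217.73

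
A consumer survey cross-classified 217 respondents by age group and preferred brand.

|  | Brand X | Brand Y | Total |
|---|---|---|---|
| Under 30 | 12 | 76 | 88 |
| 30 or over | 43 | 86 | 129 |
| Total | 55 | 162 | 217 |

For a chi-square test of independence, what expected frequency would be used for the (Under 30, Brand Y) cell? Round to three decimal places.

Row total (Under 30) = 88; column total (Brand Y) = 162; grand total N = 217.
Expected count = (row total × column total) / N = 88 × 162 / 217 = 65.696.

65.696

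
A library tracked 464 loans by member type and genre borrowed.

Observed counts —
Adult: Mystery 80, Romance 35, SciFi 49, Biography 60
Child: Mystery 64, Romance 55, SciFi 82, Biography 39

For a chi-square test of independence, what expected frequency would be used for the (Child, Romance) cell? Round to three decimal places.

Row total (Child) = 240; column total (Romance) = 90; grand total N = 464.
Expected count = (row total × column total) / N = 240 × 90 / 464 = 46.552.

46.552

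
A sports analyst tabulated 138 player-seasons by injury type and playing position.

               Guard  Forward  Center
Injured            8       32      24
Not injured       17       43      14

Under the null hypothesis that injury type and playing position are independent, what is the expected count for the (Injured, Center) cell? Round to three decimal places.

17.623

Row total (Injured) = 64; column total (Center) = 38; grand total N = 138.
Expected count = (row total × column total) / N = 64 × 38 / 138 = 17.623.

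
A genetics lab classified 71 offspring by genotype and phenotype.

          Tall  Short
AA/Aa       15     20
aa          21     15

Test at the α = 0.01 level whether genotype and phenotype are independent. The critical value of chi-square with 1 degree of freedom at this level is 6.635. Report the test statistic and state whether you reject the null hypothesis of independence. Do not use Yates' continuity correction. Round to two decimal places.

1.70; fail to reject H₀

Row totals: 35, 36. Column totals: 36, 35. Grand total N = 71.
Expected counts (row total × column total / N):
  AA/Aa, Tall: 35×36/71 = 17.7465
  AA/Aa, Short: 35×35/71 = 17.2535
  aa, Tall: 36×36/71 = 18.2535
  aa, Short: 36×35/71 = 17.7465
Contributions (O − E)²/E:
  (15 − 17.7465)²/17.7465 = 0.4251
  (20 − 17.2535)²/17.2535 = 0.4372
  (21 − 18.2535)²/18.2535 = 0.4133
  (15 − 17.7465)²/17.7465 = 0.4251
χ² = 0.4251 + 0.4372 + 0.4133 + 0.4251 = 1.70
df = (2−1)(2−1) = 1. Since 1.70 < 6.635, fail to reject the null hypothesis of independence at α = 0.01.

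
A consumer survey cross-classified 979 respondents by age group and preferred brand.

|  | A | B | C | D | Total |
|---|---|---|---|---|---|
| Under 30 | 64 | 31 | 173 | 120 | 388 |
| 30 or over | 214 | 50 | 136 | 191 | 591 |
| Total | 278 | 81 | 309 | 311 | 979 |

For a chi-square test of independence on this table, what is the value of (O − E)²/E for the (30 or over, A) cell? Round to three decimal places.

Row total (30 or over) = 591; column total (A) = 278; N = 979.
Expected count E = 591 × 278 / 979 = 167.8223.
Contribution = (O − E)²/E = (214 − 167.8223)² / 167.8223 = 12.706.

12.706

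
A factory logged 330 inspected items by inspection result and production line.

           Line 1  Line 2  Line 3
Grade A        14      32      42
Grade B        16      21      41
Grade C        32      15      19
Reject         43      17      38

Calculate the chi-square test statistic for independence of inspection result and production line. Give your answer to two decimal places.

Row totals: 88, 78, 66, 98. Column totals: 105, 85, 140. Grand total N = 330.
Expected counts (row total × column total / N):
  Grade A, Line 1: 88×105/330 = 28.000
  Grade A, Line 2: 88×85/330 = 22.667
  Grade A, Line 3: 88×140/330 = 37.333
  Grade B, Line 1: 78×105/330 = 24.818
  Grade B, Line 2: 78×85/330 = 20.091
  Grade B, Line 3: 78×140/330 = 33.091
  Grade C, Line 1: 66×105/330 = 21.000
  Grade C, Line 2: 66×85/330 = 17.000
  Grade C, Line 3: 66×140/330 = 28.000
  Reject, Line 1: 98×105/330 = 31.182
  Reject, Line 2: 98×85/330 = 25.242
  Reject, Line 3: 98×140/330 = 41.576
Contributions (O − E)²/E:
  (14 − 28.000)²/28.000 = 7.0000
  (32 − 22.667)²/22.667 = 3.8428
  (42 − 37.333)²/37.333 = 0.5834
  (16 − 24.818)²/24.818 = 3.1331
  (21 − 20.091)²/20.091 = 0.0411
  (41 − 33.091)²/33.091 = 1.8903
  (32 − 21.000)²/21.000 = 5.7619
  (15 − 17.000)²/17.000 = 0.2353
  (19 − 28.000)²/28.000 = 2.8929
  (43 − 31.182)²/31.182 = 4.4790
  (17 − 25.242)²/25.242 = 2.6912
  (38 − 41.576)²/41.576 = 0.3076
χ² = 7.0000 + 3.8428 + 0.5834 + 3.1331 + 0.0411 + 1.8903 + 5.7619 + 0.2353 + 2.8929 + 4.4790 + 2.6912 + 0.3076 = 32.86

32.86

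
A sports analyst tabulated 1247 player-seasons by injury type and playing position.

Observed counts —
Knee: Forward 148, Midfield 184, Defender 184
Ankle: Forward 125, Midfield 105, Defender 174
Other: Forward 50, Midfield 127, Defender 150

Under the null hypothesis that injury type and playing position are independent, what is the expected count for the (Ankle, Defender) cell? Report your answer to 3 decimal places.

164.581

Row total (Ankle) = 404; column total (Defender) = 508; grand total N = 1247.
Expected count = (row total × column total) / N = 404 × 508 / 1247 = 164.581.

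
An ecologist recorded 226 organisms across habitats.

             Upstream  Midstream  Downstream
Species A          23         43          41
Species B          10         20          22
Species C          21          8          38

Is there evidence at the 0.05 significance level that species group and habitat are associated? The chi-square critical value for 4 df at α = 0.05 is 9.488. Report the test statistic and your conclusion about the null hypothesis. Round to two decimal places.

17.02; reject H₀

Row totals: 107, 52, 67. Column totals: 54, 71, 101. Grand total N = 226.
Expected counts (row total × column total / N):
  Species A, Upstream: 107×54/226 = 25.5664
  Species A, Midstream: 107×71/226 = 33.6150
  Species A, Downstream: 107×101/226 = 47.8186
  Species B, Upstream: 52×54/226 = 12.4248
  Species B, Midstream: 52×71/226 = 16.3363
  Species B, Downstream: 52×101/226 = 23.2389
  Species C, Upstream: 67×54/226 = 16.0088
  Species C, Midstream: 67×71/226 = 21.0487
  Species C, Downstream: 67×101/226 = 29.9425
Contributions (O − E)²/E:
  (23 − 25.5664)²/25.5664 = 0.2576
  (43 − 33.6150)²/33.6150 = 2.6202
  (41 − 47.8186)²/47.8186 = 0.9723
  (10 − 12.4248)²/12.4248 = 0.4732
  (20 − 16.3363)²/16.3363 = 0.8216
  (22 − 23.2389)²/23.2389 = 0.0660
  (21 − 16.0088)²/16.0088 = 1.5561
  (8 − 21.0487)²/21.0487 = 8.0893
  (38 − 29.9425)²/29.9425 = 2.1683
χ² = 0.2576 + 2.6202 + 0.9723 + 0.4732 + 0.8216 + 0.0660 + 1.5561 + 8.0893 + 2.1683 = 17.02
df = (3−1)(3−1) = 4. Since 17.02 > 9.488, reject the null hypothesis of independence at α = 0.05.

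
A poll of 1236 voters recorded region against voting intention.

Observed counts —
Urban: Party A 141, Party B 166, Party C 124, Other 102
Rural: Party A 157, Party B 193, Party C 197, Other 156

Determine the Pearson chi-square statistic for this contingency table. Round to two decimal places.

7.55

Row totals: 533, 703. Column totals: 298, 359, 321, 258. Grand total N = 1236.
Expected counts (row total × column total / N):
  Urban, Party A: 533×298/1236 = 128.506
  Urban, Party B: 533×359/1236 = 154.811
  Urban, Party C: 533×321/1236 = 138.425
  Urban, Other: 533×258/1236 = 111.257
  Rural, Party A: 703×298/1236 = 169.494
  Rural, Party B: 703×359/1236 = 204.189
  Rural, Party C: 703×321/1236 = 182.575
  Rural, Other: 703×258/1236 = 146.743
Contributions (O − E)²/E:
  (141 − 128.506)²/128.506 = 1.2147
  (166 − 154.811)²/154.811 = 0.8087
  (124 − 138.425)²/138.425 = 1.5032
  (102 − 111.257)²/111.257 = 0.7702
  (157 − 169.494)²/169.494 = 0.9210
  (193 − 204.189)²/204.189 = 0.6131
  (197 − 182.575)²/182.575 = 1.1397
  (156 − 146.743)²/146.743 = 0.5840
χ² = 1.2147 + 0.8087 + 1.5032 + 0.7702 + 0.9210 + 0.6131 + 1.1397 + 0.5840 = 7.55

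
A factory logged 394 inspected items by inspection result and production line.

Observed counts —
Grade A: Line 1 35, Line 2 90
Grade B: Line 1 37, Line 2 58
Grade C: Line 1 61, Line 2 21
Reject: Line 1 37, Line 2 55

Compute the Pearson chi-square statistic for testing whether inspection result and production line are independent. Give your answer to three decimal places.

Row totals: 125, 95, 82, 92. Column totals: 170, 224. Grand total N = 394.
Expected counts (row total × column total / N):
  Grade A, Line 1: 125×170/394 = 53.9340
  Grade A, Line 2: 125×224/394 = 71.0660
  Grade B, Line 1: 95×170/394 = 40.9898
  Grade B, Line 2: 95×224/394 = 54.0102
  Grade C, Line 1: 82×170/394 = 35.3807
  Grade C, Line 2: 82×224/394 = 46.6193
  Reject, Line 1: 92×170/394 = 39.6954
  Reject, Line 2: 92×224/394 = 52.3046
Contributions (O − E)²/E:
  (35 − 53.9340)²/53.9340 = 6.6469
  (90 − 71.0660)²/71.0660 = 5.0446
  (37 − 40.9898)²/40.9898 = 0.3884
  (58 − 54.0102)²/54.0102 = 0.2947
  (61 − 35.3807)²/35.3807 = 18.5510
  (21 − 46.6193)²/46.6193 = 14.0789
  (37 − 39.6954)²/39.6954 = 0.1830
  (55 − 52.3046)²/52.3046 = 0.1389
χ² = 6.6469 + 5.0446 + 0.3884 + 0.2947 + 18.5510 + 14.0789 + 0.1830 + 0.1389 = 45.326

45.326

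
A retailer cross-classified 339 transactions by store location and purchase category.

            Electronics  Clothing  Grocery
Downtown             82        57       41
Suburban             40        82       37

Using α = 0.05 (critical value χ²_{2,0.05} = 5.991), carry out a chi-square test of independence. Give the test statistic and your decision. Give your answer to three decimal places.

17.928; reject H₀

Row totals: 180, 159. Column totals: 122, 139, 78. Grand total N = 339.
Expected counts (row total × column total / N):
  Downtown, Electronics: 180×122/339 = 64.7788
  Downtown, Clothing: 180×139/339 = 73.8053
  Downtown, Grocery: 180×78/339 = 41.4159
  Suburban, Electronics: 159×122/339 = 57.2212
  Suburban, Clothing: 159×139/339 = 65.1947
  Suburban, Grocery: 159×78/339 = 36.5841
Contributions (O − E)²/E:
  (82 − 64.7788)²/64.7788 = 4.5782
  (57 − 73.8053)²/73.8053 = 3.8265
  (41 − 41.4159)²/41.4159 = 0.0042
  (40 − 57.2212)²/57.2212 = 5.1829
  (82 − 65.1947)²/65.1947 = 4.3319
  (37 − 36.5841)²/36.5841 = 0.0047
χ² = 4.5782 + 3.8265 + 0.0042 + 5.1829 + 4.3319 + 0.0047 = 17.928
df = (2−1)(3−1) = 2. Since 17.928 > 5.991, reject the null hypothesis of independence at α = 0.05.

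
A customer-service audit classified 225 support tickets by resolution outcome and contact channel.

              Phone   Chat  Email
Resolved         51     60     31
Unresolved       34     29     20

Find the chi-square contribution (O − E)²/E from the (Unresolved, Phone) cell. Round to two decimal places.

Row total (Unresolved) = 83; column total (Phone) = 85; N = 225.
Expected count E = 83 × 85 / 225 = 31.356.
Contribution = (O − E)²/E = (34 − 31.356)² / 31.356 = 0.22.

0.22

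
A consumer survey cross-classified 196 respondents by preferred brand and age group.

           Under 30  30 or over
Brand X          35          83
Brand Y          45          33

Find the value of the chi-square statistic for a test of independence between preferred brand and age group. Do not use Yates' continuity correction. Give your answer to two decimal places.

15.27

Row totals: 118, 78. Column totals: 80, 116. Grand total N = 196.
Expected counts (row total × column total / N):
  Brand X, Under 30: 118×80/196 = 48.163
  Brand X, 30 or over: 118×116/196 = 69.837
  Brand Y, Under 30: 78×80/196 = 31.837
  Brand Y, 30 or over: 78×116/196 = 46.163
Contributions (O − E)²/E:
  (35 − 48.163)²/48.163 = 3.5975
  (83 − 69.837)²/69.837 = 2.4810
  (45 − 31.837)²/31.837 = 5.4422
  (33 − 46.163)²/46.163 = 3.7533
χ² = 3.5975 + 2.4810 + 5.4422 + 3.7533 = 15.27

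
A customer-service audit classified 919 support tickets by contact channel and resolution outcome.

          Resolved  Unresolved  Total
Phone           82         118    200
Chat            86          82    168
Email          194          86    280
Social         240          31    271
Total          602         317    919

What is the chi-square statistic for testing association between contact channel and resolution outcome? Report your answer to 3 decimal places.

Grand total N = 919.
Expected counts (row total × column total / N):
  Phone, Resolved: 200×602/919 = 131.0120
  Phone, Unresolved: 200×317/919 = 68.9880
  Chat, Resolved: 168×602/919 = 110.0501
  Chat, Unresolved: 168×317/919 = 57.9499
  Email, Resolved: 280×602/919 = 183.4168
  Email, Unresolved: 280×317/919 = 96.5832
  Social, Resolved: 271×602/919 = 177.5212
  Social, Unresolved: 271×317/919 = 93.4788
Contributions (O − E)²/E:
  (82 − 131.0120)²/131.0120 = 18.3355
  (118 − 68.9880)²/68.9880 = 34.8202
  (86 − 110.0501)²/110.0501 = 5.2559
  (82 − 57.9499)²/57.9499 = 9.9812
  (194 − 183.4168)²/183.4168 = 0.6107
  (86 − 96.5832)²/96.5832 = 1.1597
  (240 − 177.5212)²/177.5212 = 21.9895
  (31 − 93.4788)²/93.4788 = 41.7592
χ² = 18.3355 + 34.8202 + 5.2559 + 9.9812 + 0.6107 + 1.1597 + 21.9895 + 41.7592 = 133.912

133.912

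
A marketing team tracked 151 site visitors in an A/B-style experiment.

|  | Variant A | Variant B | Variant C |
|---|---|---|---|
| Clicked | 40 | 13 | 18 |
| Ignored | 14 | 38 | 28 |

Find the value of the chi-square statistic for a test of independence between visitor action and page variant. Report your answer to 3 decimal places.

26.505

Row totals: 71, 80. Column totals: 54, 51, 46. Grand total N = 151.
Expected counts (row total × column total / N):
  Clicked, Variant A: 71×54/151 = 25.3907
  Clicked, Variant B: 71×51/151 = 23.9801
  Clicked, Variant C: 71×46/151 = 21.6291
  Ignored, Variant A: 80×54/151 = 28.6093
  Ignored, Variant B: 80×51/151 = 27.0199
  Ignored, Variant C: 80×46/151 = 24.3709
Contributions (O − E)²/E:
  (40 − 25.3907)²/25.3907 = 8.4059
  (13 − 23.9801)²/23.9801 = 5.0276
  (18 − 21.6291)²/21.6291 = 0.6089
  (14 − 28.6093)²/28.6093 = 7.4602
  (38 − 27.0199)²/27.0199 = 4.4620
  (28 − 24.3709)²/24.3709 = 0.5404
χ² = 8.4059 + 5.0276 + 0.6089 + 7.4602 + 4.4620 + 0.5404 = 26.505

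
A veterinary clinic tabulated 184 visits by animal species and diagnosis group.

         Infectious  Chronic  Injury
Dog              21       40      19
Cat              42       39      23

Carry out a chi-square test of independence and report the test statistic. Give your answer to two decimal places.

4.34

Row totals: 80, 104. Column totals: 63, 79, 42. Grand total N = 184.
Expected counts (row total × column total / N):
  Dog, Infectious: 80×63/184 = 27.391
  Dog, Chronic: 80×79/184 = 34.348
  Dog, Injury: 80×42/184 = 18.261
  Cat, Infectious: 104×63/184 = 35.609
  Cat, Chronic: 104×79/184 = 44.652
  Cat, Injury: 104×42/184 = 23.739
Contributions (O − E)²/E:
  (21 − 27.391)²/27.391 = 1.4912
  (40 − 34.348)²/34.348 = 0.9300
  (19 − 18.261)²/18.261 = 0.0299
  (42 − 35.609)²/35.609 = 1.1470
  (39 − 44.652)²/44.652 = 0.7154
  (23 − 23.739)²/23.739 = 0.0230
χ² = 1.4912 + 0.9300 + 0.0299 + 1.1470 + 0.7154 + 0.0230 = 4.34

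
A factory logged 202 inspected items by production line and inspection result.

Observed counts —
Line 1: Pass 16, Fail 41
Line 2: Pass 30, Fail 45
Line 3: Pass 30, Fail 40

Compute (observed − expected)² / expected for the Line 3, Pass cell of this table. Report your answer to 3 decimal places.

Row total (Line 3) = 70; column total (Pass) = 76; N = 202.
Expected count E = 70 × 76 / 202 = 26.3366.
Contribution = (O − E)²/E = (30 − 26.3366)² / 26.3366 = 0.510.

0.510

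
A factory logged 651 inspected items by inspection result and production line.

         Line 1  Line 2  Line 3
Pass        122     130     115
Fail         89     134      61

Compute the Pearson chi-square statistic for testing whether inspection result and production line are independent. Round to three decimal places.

Row totals: 367, 284. Column totals: 211, 264, 176. Grand total N = 651.
Expected counts (row total × column total / N):
  Pass, Line 1: 367×211/651 = 118.9508
  Pass, Line 2: 367×264/651 = 148.8295
  Pass, Line 3: 367×176/651 = 99.2197
  Fail, Line 1: 284×211/651 = 92.0492
  Fail, Line 2: 284×264/651 = 115.1705
  Fail, Line 3: 284×176/651 = 76.7803
Contributions (O − E)²/E:
  (122 − 118.9508)²/118.9508 = 0.0782
  (130 − 148.8295)²/148.8295 = 2.3823
  (115 − 99.2197)²/99.2197 = 2.5098
  (89 − 92.0492)²/92.0492 = 0.1010
  (134 − 115.1705)²/115.1705 = 3.0785
  (61 − 76.7803)²/76.7803 = 3.2433
χ² = 0.0782 + 2.3823 + 2.5098 + 0.1010 + 3.0785 + 3.2433 = 11.393

11.393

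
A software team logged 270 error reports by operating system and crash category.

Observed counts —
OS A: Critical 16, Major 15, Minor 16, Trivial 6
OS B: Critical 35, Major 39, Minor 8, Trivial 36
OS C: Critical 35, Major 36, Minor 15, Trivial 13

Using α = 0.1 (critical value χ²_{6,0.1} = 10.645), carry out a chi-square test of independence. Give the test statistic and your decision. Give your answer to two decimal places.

25.84; reject H₀

Row totals: 53, 118, 99. Column totals: 86, 90, 39, 55. Grand total N = 270.
Expected counts (row total × column total / N):
  OS A, Critical: 53×86/270 = 16.8815
  OS A, Major: 53×90/270 = 17.6667
  OS A, Minor: 53×39/270 = 7.6556
  OS A, Trivial: 53×55/270 = 10.7963
  OS B, Critical: 118×86/270 = 37.5852
  OS B, Major: 118×90/270 = 39.3333
  OS B, Minor: 118×39/270 = 17.0444
  OS B, Trivial: 118×55/270 = 24.0370
  OS C, Critical: 99×86/270 = 31.5333
  OS C, Major: 99×90/270 = 33.0000
  OS C, Minor: 99×39/270 = 14.3000
  OS C, Trivial: 99×55/270 = 20.1667
Contributions (O − E)²/E:
  (16 − 16.8815)²/16.8815 = 0.0460
  (15 − 17.6667)²/17.6667 = 0.4025
  (16 − 7.6556)²/7.6556 = 9.0952
  (6 − 10.7963)²/10.7963 = 2.1308
  (35 − 37.5852)²/37.5852 = 0.1778
  (39 − 39.3333)²/39.3333 = 0.0028
  (8 − 17.0444)²/17.0444 = 4.7993
  (36 − 24.0370)²/24.0370 = 5.9539
  (35 − 31.5333)²/31.5333 = 0.3811
  (36 − 33.0000)²/33.0000 = 0.2727
  (15 − 14.3000)²/14.3000 = 0.0343
  (13 − 20.1667)²/20.1667 = 2.5469
χ² = 0.0460 + 0.4025 + 9.0952 + 2.1308 + 0.1778 + 0.0028 + 4.7993 + 5.9539 + 0.3811 + 0.2727 + 0.0343 + 2.5469 = 25.84
df = (3−1)(4−1) = 6. Since 25.84 > 10.645, reject the null hypothesis of independence at α = 0.1.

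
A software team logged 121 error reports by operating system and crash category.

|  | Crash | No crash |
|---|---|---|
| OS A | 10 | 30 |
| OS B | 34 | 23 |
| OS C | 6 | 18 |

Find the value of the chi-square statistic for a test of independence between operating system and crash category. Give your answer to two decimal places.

14.93

Row totals: 40, 57, 24. Column totals: 50, 71. Grand total N = 121.
Expected counts (row total × column total / N):
  OS A, Crash: 40×50/121 = 16.529
  OS A, No crash: 40×71/121 = 23.471
  OS B, Crash: 57×50/121 = 23.554
  OS B, No crash: 57×71/121 = 33.446
  OS C, Crash: 24×50/121 = 9.917
  OS C, No crash: 24×71/121 = 14.083
Contributions (O − E)²/E:
  (10 − 16.529)²/16.529 = 2.5790
  (30 − 23.471)²/23.471 = 1.8162
  (34 − 23.554)²/23.554 = 4.6327
  (23 − 33.446)²/33.446 = 3.2625
  (6 − 9.917)²/9.917 = 1.5471
  (18 − 14.083)²/14.083 = 1.0895
χ² = 2.5790 + 1.8162 + 4.6327 + 3.2625 + 1.5471 + 1.0895 = 14.93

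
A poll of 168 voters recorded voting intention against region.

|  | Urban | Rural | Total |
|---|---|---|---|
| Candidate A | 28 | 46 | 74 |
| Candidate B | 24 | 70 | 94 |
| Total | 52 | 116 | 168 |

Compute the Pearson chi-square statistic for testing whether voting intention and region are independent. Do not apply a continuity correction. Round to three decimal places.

Grand total N = 168.
Expected counts (row total × column total / N):
  Candidate A, Urban: 74×52/168 = 22.9048
  Candidate A, Rural: 74×116/168 = 51.0952
  Candidate B, Urban: 94×52/168 = 29.0952
  Candidate B, Rural: 94×116/168 = 64.9048
Contributions (O − E)²/E:
  (28 − 22.9048)²/22.9048 = 1.1334
  (46 − 51.0952)²/51.0952 = 0.5081
  (24 − 29.0952)²/29.0952 = 0.8923
  (70 − 64.9048)²/64.9048 = 0.4000
χ² = 1.1334 + 0.5081 + 0.8923 + 0.4000 = 2.934

2.934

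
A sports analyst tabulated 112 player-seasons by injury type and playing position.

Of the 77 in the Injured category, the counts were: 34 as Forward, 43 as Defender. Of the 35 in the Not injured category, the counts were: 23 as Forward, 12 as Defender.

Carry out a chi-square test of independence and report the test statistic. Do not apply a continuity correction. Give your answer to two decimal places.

4.47

Row totals: 77, 35. Column totals: 57, 55. Grand total N = 112.
Expected counts (row total × column total / N):
  Injured, Forward: 77×57/112 = 39.1875
  Injured, Defender: 77×55/112 = 37.8125
  Not injured, Forward: 35×57/112 = 17.8125
  Not injured, Defender: 35×55/112 = 17.1875
Contributions (O − E)²/E:
  (34 − 39.1875)²/39.1875 = 0.6867
  (43 − 37.8125)²/37.8125 = 0.7117
  (23 − 17.8125)²/17.8125 = 1.5107
  (12 − 17.1875)²/17.1875 = 1.5657
χ² = 0.6867 + 0.7117 + 1.5107 + 1.5657 = 4.47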